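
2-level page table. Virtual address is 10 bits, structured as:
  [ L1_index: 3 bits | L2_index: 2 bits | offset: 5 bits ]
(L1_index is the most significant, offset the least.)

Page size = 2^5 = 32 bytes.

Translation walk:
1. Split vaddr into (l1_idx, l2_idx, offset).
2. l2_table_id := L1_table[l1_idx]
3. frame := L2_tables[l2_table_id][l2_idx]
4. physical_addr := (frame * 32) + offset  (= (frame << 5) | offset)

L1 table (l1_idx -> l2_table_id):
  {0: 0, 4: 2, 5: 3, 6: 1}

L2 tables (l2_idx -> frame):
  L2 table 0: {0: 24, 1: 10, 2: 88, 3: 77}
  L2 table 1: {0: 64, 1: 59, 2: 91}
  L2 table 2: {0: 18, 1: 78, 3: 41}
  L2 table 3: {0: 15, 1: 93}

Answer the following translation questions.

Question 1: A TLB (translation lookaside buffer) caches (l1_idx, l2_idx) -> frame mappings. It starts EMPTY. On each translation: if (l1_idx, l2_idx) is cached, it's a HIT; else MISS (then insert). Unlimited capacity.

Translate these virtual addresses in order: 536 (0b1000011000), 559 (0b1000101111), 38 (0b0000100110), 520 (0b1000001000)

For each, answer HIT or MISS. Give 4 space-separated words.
vaddr=536: (4,0) not in TLB -> MISS, insert
vaddr=559: (4,1) not in TLB -> MISS, insert
vaddr=38: (0,1) not in TLB -> MISS, insert
vaddr=520: (4,0) in TLB -> HIT

Answer: MISS MISS MISS HIT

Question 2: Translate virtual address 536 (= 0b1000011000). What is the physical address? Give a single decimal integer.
vaddr = 536 = 0b1000011000
Split: l1_idx=4, l2_idx=0, offset=24
L1[4] = 2
L2[2][0] = 18
paddr = 18 * 32 + 24 = 600

Answer: 600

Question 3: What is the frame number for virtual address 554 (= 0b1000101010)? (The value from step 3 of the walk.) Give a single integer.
Answer: 78

Derivation:
vaddr = 554: l1_idx=4, l2_idx=1
L1[4] = 2; L2[2][1] = 78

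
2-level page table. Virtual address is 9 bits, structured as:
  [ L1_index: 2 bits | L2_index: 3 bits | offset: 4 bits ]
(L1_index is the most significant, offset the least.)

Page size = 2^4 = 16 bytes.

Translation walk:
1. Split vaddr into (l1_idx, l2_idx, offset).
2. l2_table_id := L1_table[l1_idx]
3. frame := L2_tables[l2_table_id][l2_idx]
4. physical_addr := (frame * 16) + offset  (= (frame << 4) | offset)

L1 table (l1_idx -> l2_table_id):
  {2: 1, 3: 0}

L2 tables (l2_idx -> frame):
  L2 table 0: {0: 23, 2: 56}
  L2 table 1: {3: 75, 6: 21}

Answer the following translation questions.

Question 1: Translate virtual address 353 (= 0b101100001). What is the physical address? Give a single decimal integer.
Answer: 337

Derivation:
vaddr = 353 = 0b101100001
Split: l1_idx=2, l2_idx=6, offset=1
L1[2] = 1
L2[1][6] = 21
paddr = 21 * 16 + 1 = 337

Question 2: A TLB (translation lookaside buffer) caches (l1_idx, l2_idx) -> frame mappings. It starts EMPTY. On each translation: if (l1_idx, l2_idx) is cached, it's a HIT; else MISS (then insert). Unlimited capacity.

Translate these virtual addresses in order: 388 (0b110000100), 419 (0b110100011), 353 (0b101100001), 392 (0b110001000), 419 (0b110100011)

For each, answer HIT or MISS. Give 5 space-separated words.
vaddr=388: (3,0) not in TLB -> MISS, insert
vaddr=419: (3,2) not in TLB -> MISS, insert
vaddr=353: (2,6) not in TLB -> MISS, insert
vaddr=392: (3,0) in TLB -> HIT
vaddr=419: (3,2) in TLB -> HIT

Answer: MISS MISS MISS HIT HIT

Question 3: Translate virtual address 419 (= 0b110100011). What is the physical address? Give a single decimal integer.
vaddr = 419 = 0b110100011
Split: l1_idx=3, l2_idx=2, offset=3
L1[3] = 0
L2[0][2] = 56
paddr = 56 * 16 + 3 = 899

Answer: 899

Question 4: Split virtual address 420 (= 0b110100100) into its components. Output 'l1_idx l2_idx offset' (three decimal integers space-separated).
Answer: 3 2 4

Derivation:
vaddr = 420 = 0b110100100
  top 2 bits -> l1_idx = 3
  next 3 bits -> l2_idx = 2
  bottom 4 bits -> offset = 4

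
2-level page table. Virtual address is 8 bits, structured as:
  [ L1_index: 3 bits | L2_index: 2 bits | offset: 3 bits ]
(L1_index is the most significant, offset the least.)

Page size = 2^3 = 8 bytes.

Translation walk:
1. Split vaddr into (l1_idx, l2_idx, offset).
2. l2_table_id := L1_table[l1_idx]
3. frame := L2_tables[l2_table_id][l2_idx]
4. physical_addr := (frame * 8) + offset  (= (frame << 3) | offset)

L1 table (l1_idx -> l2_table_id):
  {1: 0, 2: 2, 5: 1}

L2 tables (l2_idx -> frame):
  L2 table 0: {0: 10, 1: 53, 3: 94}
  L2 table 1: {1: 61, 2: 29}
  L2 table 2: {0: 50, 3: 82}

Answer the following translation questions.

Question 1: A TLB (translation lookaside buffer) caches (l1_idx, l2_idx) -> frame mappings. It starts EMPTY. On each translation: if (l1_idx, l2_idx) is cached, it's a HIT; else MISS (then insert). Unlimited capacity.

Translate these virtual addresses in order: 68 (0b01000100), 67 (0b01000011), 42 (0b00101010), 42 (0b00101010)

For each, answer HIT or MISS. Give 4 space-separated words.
vaddr=68: (2,0) not in TLB -> MISS, insert
vaddr=67: (2,0) in TLB -> HIT
vaddr=42: (1,1) not in TLB -> MISS, insert
vaddr=42: (1,1) in TLB -> HIT

Answer: MISS HIT MISS HIT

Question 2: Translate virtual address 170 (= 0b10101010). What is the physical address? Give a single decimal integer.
vaddr = 170 = 0b10101010
Split: l1_idx=5, l2_idx=1, offset=2
L1[5] = 1
L2[1][1] = 61
paddr = 61 * 8 + 2 = 490

Answer: 490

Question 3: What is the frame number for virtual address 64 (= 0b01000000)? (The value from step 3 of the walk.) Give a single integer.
Answer: 50

Derivation:
vaddr = 64: l1_idx=2, l2_idx=0
L1[2] = 2; L2[2][0] = 50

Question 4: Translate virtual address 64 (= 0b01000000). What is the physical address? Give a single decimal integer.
vaddr = 64 = 0b01000000
Split: l1_idx=2, l2_idx=0, offset=0
L1[2] = 2
L2[2][0] = 50
paddr = 50 * 8 + 0 = 400

Answer: 400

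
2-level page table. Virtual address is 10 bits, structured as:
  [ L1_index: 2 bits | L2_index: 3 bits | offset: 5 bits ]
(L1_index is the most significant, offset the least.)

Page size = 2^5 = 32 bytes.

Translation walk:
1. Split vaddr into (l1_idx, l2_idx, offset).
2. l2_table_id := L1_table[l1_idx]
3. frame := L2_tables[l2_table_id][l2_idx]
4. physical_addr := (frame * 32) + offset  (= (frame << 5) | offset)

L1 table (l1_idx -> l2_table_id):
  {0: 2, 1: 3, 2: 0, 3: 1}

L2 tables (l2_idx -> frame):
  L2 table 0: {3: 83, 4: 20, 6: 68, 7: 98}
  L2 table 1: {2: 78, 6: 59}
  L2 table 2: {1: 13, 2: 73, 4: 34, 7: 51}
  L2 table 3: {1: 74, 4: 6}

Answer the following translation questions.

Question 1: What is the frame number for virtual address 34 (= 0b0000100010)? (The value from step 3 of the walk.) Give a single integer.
Answer: 13

Derivation:
vaddr = 34: l1_idx=0, l2_idx=1
L1[0] = 2; L2[2][1] = 13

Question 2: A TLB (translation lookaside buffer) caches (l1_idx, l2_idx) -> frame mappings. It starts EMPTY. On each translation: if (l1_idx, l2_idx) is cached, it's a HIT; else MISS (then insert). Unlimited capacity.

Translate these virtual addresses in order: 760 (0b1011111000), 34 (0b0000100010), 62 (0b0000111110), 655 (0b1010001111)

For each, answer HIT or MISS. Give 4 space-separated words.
vaddr=760: (2,7) not in TLB -> MISS, insert
vaddr=34: (0,1) not in TLB -> MISS, insert
vaddr=62: (0,1) in TLB -> HIT
vaddr=655: (2,4) not in TLB -> MISS, insert

Answer: MISS MISS HIT MISS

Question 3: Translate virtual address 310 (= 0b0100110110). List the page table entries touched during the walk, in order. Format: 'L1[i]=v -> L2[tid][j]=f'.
Answer: L1[1]=3 -> L2[3][1]=74

Derivation:
vaddr = 310 = 0b0100110110
Split: l1_idx=1, l2_idx=1, offset=22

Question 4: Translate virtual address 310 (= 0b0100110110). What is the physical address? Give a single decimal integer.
Answer: 2390

Derivation:
vaddr = 310 = 0b0100110110
Split: l1_idx=1, l2_idx=1, offset=22
L1[1] = 3
L2[3][1] = 74
paddr = 74 * 32 + 22 = 2390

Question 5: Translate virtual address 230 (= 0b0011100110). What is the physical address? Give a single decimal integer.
Answer: 1638

Derivation:
vaddr = 230 = 0b0011100110
Split: l1_idx=0, l2_idx=7, offset=6
L1[0] = 2
L2[2][7] = 51
paddr = 51 * 32 + 6 = 1638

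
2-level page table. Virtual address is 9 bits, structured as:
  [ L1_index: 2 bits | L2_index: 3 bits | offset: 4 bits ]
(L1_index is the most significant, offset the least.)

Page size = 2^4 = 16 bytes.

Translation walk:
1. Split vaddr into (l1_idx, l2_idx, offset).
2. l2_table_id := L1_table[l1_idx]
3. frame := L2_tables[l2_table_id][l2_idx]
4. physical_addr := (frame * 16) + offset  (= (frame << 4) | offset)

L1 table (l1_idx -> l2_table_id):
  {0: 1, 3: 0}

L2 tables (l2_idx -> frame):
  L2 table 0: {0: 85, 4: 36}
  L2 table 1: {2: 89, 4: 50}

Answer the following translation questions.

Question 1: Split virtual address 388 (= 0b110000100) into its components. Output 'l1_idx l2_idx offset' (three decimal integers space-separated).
Answer: 3 0 4

Derivation:
vaddr = 388 = 0b110000100
  top 2 bits -> l1_idx = 3
  next 3 bits -> l2_idx = 0
  bottom 4 bits -> offset = 4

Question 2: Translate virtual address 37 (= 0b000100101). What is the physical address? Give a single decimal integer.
vaddr = 37 = 0b000100101
Split: l1_idx=0, l2_idx=2, offset=5
L1[0] = 1
L2[1][2] = 89
paddr = 89 * 16 + 5 = 1429

Answer: 1429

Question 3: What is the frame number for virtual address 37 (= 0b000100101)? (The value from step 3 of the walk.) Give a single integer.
vaddr = 37: l1_idx=0, l2_idx=2
L1[0] = 1; L2[1][2] = 89

Answer: 89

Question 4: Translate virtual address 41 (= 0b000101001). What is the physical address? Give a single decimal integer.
Answer: 1433

Derivation:
vaddr = 41 = 0b000101001
Split: l1_idx=0, l2_idx=2, offset=9
L1[0] = 1
L2[1][2] = 89
paddr = 89 * 16 + 9 = 1433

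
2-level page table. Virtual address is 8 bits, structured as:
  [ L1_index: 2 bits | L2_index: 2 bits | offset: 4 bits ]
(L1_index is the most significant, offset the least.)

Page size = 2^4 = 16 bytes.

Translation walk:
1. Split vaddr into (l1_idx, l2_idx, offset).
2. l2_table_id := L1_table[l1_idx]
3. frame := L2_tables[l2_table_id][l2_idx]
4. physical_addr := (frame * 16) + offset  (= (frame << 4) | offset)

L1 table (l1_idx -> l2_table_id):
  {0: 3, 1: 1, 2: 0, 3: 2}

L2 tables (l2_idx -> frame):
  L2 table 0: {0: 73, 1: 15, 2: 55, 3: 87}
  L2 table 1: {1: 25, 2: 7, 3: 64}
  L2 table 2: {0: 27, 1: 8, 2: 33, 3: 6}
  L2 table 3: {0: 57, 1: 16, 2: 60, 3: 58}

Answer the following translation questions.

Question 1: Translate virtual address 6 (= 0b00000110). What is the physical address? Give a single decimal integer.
Answer: 918

Derivation:
vaddr = 6 = 0b00000110
Split: l1_idx=0, l2_idx=0, offset=6
L1[0] = 3
L2[3][0] = 57
paddr = 57 * 16 + 6 = 918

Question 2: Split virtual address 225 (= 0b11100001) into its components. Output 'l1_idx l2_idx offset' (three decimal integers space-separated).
vaddr = 225 = 0b11100001
  top 2 bits -> l1_idx = 3
  next 2 bits -> l2_idx = 2
  bottom 4 bits -> offset = 1

Answer: 3 2 1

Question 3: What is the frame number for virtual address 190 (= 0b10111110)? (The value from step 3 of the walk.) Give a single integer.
Answer: 87

Derivation:
vaddr = 190: l1_idx=2, l2_idx=3
L1[2] = 0; L2[0][3] = 87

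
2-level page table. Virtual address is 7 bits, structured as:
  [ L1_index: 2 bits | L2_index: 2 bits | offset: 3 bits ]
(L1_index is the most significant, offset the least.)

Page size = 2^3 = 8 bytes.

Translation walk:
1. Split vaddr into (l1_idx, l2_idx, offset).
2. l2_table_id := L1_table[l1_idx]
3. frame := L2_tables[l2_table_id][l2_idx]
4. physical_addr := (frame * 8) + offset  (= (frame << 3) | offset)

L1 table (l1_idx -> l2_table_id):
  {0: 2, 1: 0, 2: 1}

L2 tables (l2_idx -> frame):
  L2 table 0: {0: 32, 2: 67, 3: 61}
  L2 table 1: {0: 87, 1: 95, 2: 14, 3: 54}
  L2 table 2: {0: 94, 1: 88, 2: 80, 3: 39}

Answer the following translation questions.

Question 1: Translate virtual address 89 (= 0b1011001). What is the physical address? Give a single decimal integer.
Answer: 433

Derivation:
vaddr = 89 = 0b1011001
Split: l1_idx=2, l2_idx=3, offset=1
L1[2] = 1
L2[1][3] = 54
paddr = 54 * 8 + 1 = 433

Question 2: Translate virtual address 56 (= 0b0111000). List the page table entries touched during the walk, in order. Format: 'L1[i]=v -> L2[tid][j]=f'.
vaddr = 56 = 0b0111000
Split: l1_idx=1, l2_idx=3, offset=0

Answer: L1[1]=0 -> L2[0][3]=61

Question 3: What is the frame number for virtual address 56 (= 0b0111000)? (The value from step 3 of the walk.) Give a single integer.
Answer: 61

Derivation:
vaddr = 56: l1_idx=1, l2_idx=3
L1[1] = 0; L2[0][3] = 61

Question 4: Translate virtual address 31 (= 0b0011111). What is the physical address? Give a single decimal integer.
vaddr = 31 = 0b0011111
Split: l1_idx=0, l2_idx=3, offset=7
L1[0] = 2
L2[2][3] = 39
paddr = 39 * 8 + 7 = 319

Answer: 319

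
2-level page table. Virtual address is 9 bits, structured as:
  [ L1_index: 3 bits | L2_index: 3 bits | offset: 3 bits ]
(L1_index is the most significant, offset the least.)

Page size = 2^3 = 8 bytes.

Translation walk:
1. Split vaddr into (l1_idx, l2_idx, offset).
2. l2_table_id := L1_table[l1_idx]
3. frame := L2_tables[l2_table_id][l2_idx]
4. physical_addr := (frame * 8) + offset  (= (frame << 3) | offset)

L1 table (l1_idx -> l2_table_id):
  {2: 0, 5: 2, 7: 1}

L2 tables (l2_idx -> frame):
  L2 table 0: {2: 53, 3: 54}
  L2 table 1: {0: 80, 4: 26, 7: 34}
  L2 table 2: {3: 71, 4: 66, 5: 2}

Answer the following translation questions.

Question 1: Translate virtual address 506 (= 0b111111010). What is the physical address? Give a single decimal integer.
vaddr = 506 = 0b111111010
Split: l1_idx=7, l2_idx=7, offset=2
L1[7] = 1
L2[1][7] = 34
paddr = 34 * 8 + 2 = 274

Answer: 274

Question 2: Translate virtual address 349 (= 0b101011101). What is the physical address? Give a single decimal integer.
vaddr = 349 = 0b101011101
Split: l1_idx=5, l2_idx=3, offset=5
L1[5] = 2
L2[2][3] = 71
paddr = 71 * 8 + 5 = 573

Answer: 573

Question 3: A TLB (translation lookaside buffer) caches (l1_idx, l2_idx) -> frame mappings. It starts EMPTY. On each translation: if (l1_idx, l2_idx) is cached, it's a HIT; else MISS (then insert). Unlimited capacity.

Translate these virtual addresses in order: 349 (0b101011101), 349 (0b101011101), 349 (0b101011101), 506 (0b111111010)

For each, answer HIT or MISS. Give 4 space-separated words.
Answer: MISS HIT HIT MISS

Derivation:
vaddr=349: (5,3) not in TLB -> MISS, insert
vaddr=349: (5,3) in TLB -> HIT
vaddr=349: (5,3) in TLB -> HIT
vaddr=506: (7,7) not in TLB -> MISS, insert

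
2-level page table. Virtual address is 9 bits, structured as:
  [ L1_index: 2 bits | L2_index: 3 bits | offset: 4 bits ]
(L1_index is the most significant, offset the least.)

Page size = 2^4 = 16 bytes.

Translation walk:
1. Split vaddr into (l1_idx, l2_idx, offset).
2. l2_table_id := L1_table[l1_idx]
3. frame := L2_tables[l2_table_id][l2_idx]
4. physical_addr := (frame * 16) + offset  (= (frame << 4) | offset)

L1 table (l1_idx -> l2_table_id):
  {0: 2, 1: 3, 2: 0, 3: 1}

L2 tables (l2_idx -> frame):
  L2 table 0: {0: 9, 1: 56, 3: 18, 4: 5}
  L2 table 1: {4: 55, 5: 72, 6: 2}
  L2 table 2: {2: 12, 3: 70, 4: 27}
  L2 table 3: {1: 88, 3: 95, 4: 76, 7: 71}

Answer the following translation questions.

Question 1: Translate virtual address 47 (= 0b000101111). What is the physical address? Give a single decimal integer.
Answer: 207

Derivation:
vaddr = 47 = 0b000101111
Split: l1_idx=0, l2_idx=2, offset=15
L1[0] = 2
L2[2][2] = 12
paddr = 12 * 16 + 15 = 207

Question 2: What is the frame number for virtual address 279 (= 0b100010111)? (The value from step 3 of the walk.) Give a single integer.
vaddr = 279: l1_idx=2, l2_idx=1
L1[2] = 0; L2[0][1] = 56

Answer: 56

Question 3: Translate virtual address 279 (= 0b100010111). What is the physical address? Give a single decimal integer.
Answer: 903

Derivation:
vaddr = 279 = 0b100010111
Split: l1_idx=2, l2_idx=1, offset=7
L1[2] = 0
L2[0][1] = 56
paddr = 56 * 16 + 7 = 903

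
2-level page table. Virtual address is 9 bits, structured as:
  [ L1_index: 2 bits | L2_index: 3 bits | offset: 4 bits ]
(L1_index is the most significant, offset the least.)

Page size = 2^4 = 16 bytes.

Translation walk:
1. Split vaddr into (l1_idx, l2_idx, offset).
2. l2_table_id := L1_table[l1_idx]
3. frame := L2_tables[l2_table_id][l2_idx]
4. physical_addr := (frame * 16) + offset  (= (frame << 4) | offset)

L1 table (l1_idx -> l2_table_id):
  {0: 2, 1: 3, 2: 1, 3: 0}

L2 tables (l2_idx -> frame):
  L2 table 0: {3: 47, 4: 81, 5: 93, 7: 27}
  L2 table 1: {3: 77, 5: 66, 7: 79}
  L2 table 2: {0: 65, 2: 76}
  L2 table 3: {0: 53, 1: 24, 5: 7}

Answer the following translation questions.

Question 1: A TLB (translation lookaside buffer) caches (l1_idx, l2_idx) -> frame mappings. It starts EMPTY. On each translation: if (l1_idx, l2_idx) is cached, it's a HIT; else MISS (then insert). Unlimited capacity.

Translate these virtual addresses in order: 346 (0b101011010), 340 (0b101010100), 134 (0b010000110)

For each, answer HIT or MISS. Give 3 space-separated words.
Answer: MISS HIT MISS

Derivation:
vaddr=346: (2,5) not in TLB -> MISS, insert
vaddr=340: (2,5) in TLB -> HIT
vaddr=134: (1,0) not in TLB -> MISS, insert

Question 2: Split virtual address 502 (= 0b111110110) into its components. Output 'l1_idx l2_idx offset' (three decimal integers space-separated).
vaddr = 502 = 0b111110110
  top 2 bits -> l1_idx = 3
  next 3 bits -> l2_idx = 7
  bottom 4 bits -> offset = 6

Answer: 3 7 6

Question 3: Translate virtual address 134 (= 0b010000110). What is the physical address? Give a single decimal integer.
vaddr = 134 = 0b010000110
Split: l1_idx=1, l2_idx=0, offset=6
L1[1] = 3
L2[3][0] = 53
paddr = 53 * 16 + 6 = 854

Answer: 854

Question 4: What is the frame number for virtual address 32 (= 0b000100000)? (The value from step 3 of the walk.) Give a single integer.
Answer: 76

Derivation:
vaddr = 32: l1_idx=0, l2_idx=2
L1[0] = 2; L2[2][2] = 76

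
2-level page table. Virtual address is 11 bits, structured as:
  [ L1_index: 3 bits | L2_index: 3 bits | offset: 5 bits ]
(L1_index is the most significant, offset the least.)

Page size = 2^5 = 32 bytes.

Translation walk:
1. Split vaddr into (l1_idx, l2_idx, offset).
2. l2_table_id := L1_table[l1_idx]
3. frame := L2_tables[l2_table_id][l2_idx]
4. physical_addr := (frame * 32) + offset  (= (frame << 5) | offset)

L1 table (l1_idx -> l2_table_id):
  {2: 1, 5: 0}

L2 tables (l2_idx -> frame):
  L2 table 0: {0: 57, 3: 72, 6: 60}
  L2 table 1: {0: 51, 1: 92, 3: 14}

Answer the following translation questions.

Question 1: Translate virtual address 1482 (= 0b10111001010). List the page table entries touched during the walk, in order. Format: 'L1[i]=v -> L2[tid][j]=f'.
Answer: L1[5]=0 -> L2[0][6]=60

Derivation:
vaddr = 1482 = 0b10111001010
Split: l1_idx=5, l2_idx=6, offset=10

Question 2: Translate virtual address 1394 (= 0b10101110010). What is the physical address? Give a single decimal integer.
vaddr = 1394 = 0b10101110010
Split: l1_idx=5, l2_idx=3, offset=18
L1[5] = 0
L2[0][3] = 72
paddr = 72 * 32 + 18 = 2322

Answer: 2322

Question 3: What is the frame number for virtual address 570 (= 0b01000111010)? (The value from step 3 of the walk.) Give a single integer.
vaddr = 570: l1_idx=2, l2_idx=1
L1[2] = 1; L2[1][1] = 92

Answer: 92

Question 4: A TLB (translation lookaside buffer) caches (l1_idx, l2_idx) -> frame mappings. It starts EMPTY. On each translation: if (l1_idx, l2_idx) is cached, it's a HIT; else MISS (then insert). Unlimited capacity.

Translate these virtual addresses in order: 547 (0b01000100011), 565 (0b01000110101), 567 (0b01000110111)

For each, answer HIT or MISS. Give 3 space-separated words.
Answer: MISS HIT HIT

Derivation:
vaddr=547: (2,1) not in TLB -> MISS, insert
vaddr=565: (2,1) in TLB -> HIT
vaddr=567: (2,1) in TLB -> HIT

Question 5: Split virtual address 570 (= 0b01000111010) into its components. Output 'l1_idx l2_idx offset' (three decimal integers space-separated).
vaddr = 570 = 0b01000111010
  top 3 bits -> l1_idx = 2
  next 3 bits -> l2_idx = 1
  bottom 5 bits -> offset = 26

Answer: 2 1 26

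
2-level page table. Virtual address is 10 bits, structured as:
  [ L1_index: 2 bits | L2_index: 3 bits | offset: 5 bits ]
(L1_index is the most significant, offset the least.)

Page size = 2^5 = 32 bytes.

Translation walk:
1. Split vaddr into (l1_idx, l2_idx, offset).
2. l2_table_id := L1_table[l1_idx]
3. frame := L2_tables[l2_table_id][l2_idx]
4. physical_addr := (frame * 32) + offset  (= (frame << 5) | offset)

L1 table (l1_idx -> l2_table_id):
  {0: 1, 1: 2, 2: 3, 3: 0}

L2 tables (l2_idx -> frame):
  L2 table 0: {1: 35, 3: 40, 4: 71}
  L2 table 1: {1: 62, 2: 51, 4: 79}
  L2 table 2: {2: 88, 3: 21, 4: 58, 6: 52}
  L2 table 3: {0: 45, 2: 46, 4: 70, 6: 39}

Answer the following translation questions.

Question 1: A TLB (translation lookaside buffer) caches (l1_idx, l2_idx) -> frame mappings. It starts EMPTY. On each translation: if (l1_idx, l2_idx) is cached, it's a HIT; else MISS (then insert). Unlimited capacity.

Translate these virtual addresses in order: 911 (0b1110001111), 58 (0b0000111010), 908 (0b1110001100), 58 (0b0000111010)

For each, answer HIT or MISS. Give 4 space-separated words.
Answer: MISS MISS HIT HIT

Derivation:
vaddr=911: (3,4) not in TLB -> MISS, insert
vaddr=58: (0,1) not in TLB -> MISS, insert
vaddr=908: (3,4) in TLB -> HIT
vaddr=58: (0,1) in TLB -> HIT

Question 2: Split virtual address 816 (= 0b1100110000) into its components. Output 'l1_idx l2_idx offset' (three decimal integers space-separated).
Answer: 3 1 16

Derivation:
vaddr = 816 = 0b1100110000
  top 2 bits -> l1_idx = 3
  next 3 bits -> l2_idx = 1
  bottom 5 bits -> offset = 16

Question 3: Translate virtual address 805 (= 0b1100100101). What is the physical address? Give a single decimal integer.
Answer: 1125

Derivation:
vaddr = 805 = 0b1100100101
Split: l1_idx=3, l2_idx=1, offset=5
L1[3] = 0
L2[0][1] = 35
paddr = 35 * 32 + 5 = 1125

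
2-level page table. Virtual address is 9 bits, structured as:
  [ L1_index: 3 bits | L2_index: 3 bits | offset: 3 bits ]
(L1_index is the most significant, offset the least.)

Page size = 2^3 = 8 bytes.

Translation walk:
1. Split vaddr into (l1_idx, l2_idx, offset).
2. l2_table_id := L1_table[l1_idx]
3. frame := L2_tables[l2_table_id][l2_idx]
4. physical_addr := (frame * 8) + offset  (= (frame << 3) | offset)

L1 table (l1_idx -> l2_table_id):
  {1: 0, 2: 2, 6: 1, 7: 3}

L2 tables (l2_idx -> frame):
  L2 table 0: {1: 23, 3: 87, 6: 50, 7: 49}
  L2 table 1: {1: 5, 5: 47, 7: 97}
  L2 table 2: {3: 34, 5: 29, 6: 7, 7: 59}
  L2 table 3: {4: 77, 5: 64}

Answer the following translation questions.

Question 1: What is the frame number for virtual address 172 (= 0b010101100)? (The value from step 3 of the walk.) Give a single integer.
Answer: 29

Derivation:
vaddr = 172: l1_idx=2, l2_idx=5
L1[2] = 2; L2[2][5] = 29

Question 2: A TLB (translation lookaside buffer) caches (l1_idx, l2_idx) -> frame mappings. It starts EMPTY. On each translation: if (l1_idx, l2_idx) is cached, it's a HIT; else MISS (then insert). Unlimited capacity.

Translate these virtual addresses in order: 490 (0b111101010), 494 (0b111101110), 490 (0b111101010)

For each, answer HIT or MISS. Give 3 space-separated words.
vaddr=490: (7,5) not in TLB -> MISS, insert
vaddr=494: (7,5) in TLB -> HIT
vaddr=490: (7,5) in TLB -> HIT

Answer: MISS HIT HIT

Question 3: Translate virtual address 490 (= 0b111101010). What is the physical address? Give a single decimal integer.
vaddr = 490 = 0b111101010
Split: l1_idx=7, l2_idx=5, offset=2
L1[7] = 3
L2[3][5] = 64
paddr = 64 * 8 + 2 = 514

Answer: 514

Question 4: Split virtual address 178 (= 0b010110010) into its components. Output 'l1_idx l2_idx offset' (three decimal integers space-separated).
vaddr = 178 = 0b010110010
  top 3 bits -> l1_idx = 2
  next 3 bits -> l2_idx = 6
  bottom 3 bits -> offset = 2

Answer: 2 6 2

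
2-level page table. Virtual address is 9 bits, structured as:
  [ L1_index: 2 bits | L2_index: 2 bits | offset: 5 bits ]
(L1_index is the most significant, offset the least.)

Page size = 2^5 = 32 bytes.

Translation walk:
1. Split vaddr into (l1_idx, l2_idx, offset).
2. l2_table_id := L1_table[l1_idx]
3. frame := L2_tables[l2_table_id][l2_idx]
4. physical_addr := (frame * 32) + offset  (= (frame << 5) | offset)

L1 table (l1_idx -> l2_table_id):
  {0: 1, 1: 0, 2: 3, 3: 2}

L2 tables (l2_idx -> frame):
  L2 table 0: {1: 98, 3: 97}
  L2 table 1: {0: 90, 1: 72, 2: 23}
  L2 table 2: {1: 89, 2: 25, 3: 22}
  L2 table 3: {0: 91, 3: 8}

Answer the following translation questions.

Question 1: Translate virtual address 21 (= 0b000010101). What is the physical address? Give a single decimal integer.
vaddr = 21 = 0b000010101
Split: l1_idx=0, l2_idx=0, offset=21
L1[0] = 1
L2[1][0] = 90
paddr = 90 * 32 + 21 = 2901

Answer: 2901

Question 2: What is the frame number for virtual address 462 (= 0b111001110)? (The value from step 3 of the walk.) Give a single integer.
vaddr = 462: l1_idx=3, l2_idx=2
L1[3] = 2; L2[2][2] = 25

Answer: 25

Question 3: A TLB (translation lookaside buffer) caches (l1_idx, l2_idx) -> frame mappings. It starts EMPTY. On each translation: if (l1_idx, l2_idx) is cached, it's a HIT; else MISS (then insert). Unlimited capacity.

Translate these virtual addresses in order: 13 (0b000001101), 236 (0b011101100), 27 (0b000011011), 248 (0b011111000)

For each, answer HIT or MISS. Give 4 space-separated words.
Answer: MISS MISS HIT HIT

Derivation:
vaddr=13: (0,0) not in TLB -> MISS, insert
vaddr=236: (1,3) not in TLB -> MISS, insert
vaddr=27: (0,0) in TLB -> HIT
vaddr=248: (1,3) in TLB -> HIT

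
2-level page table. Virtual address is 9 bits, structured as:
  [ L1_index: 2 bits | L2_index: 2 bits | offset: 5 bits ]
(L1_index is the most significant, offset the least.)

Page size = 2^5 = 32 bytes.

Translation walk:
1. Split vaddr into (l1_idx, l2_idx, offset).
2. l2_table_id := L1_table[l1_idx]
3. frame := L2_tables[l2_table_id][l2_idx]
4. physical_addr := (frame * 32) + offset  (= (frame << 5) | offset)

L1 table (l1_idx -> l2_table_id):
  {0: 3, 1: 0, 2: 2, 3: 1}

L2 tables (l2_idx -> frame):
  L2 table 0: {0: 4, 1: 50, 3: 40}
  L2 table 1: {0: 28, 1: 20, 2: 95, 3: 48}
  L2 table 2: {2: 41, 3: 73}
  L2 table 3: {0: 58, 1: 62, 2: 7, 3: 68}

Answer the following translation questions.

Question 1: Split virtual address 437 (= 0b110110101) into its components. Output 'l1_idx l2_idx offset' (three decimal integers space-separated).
vaddr = 437 = 0b110110101
  top 2 bits -> l1_idx = 3
  next 2 bits -> l2_idx = 1
  bottom 5 bits -> offset = 21

Answer: 3 1 21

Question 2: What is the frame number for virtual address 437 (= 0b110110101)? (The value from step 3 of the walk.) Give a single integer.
Answer: 20

Derivation:
vaddr = 437: l1_idx=3, l2_idx=1
L1[3] = 1; L2[1][1] = 20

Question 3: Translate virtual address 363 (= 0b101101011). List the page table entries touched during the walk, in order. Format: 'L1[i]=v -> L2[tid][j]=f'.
Answer: L1[2]=2 -> L2[2][3]=73

Derivation:
vaddr = 363 = 0b101101011
Split: l1_idx=2, l2_idx=3, offset=11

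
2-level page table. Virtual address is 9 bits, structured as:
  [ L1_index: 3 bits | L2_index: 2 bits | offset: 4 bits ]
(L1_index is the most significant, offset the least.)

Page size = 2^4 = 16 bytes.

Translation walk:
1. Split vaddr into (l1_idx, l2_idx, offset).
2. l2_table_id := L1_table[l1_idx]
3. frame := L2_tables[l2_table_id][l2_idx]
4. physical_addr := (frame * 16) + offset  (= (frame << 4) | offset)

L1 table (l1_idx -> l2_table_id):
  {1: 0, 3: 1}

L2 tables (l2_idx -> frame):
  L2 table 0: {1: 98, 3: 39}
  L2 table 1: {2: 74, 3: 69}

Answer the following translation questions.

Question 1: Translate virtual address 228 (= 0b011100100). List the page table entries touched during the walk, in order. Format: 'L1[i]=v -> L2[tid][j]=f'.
vaddr = 228 = 0b011100100
Split: l1_idx=3, l2_idx=2, offset=4

Answer: L1[3]=1 -> L2[1][2]=74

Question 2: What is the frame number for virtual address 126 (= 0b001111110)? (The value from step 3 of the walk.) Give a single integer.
vaddr = 126: l1_idx=1, l2_idx=3
L1[1] = 0; L2[0][3] = 39

Answer: 39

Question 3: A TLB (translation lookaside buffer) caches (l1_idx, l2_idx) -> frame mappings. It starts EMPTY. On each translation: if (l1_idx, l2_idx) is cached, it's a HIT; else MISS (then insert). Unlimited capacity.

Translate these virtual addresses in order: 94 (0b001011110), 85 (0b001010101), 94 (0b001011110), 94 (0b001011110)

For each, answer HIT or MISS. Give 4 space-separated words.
Answer: MISS HIT HIT HIT

Derivation:
vaddr=94: (1,1) not in TLB -> MISS, insert
vaddr=85: (1,1) in TLB -> HIT
vaddr=94: (1,1) in TLB -> HIT
vaddr=94: (1,1) in TLB -> HIT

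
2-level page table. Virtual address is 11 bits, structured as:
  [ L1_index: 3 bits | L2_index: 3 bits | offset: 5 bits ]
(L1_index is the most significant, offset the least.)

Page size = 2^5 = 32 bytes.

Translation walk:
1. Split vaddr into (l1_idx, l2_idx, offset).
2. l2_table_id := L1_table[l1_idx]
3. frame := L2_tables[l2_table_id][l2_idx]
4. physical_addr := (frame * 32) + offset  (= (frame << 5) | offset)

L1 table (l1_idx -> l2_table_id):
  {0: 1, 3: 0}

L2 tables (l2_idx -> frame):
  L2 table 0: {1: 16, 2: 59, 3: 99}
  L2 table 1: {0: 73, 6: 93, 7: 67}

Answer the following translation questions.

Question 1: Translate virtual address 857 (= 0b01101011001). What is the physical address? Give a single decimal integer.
vaddr = 857 = 0b01101011001
Split: l1_idx=3, l2_idx=2, offset=25
L1[3] = 0
L2[0][2] = 59
paddr = 59 * 32 + 25 = 1913

Answer: 1913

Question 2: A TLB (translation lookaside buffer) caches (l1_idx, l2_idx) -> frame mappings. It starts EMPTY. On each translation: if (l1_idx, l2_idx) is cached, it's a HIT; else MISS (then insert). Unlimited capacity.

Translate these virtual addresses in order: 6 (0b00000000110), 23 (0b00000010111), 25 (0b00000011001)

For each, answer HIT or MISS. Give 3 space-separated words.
vaddr=6: (0,0) not in TLB -> MISS, insert
vaddr=23: (0,0) in TLB -> HIT
vaddr=25: (0,0) in TLB -> HIT

Answer: MISS HIT HIT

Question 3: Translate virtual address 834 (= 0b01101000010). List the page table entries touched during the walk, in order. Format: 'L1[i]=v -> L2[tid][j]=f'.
Answer: L1[3]=0 -> L2[0][2]=59

Derivation:
vaddr = 834 = 0b01101000010
Split: l1_idx=3, l2_idx=2, offset=2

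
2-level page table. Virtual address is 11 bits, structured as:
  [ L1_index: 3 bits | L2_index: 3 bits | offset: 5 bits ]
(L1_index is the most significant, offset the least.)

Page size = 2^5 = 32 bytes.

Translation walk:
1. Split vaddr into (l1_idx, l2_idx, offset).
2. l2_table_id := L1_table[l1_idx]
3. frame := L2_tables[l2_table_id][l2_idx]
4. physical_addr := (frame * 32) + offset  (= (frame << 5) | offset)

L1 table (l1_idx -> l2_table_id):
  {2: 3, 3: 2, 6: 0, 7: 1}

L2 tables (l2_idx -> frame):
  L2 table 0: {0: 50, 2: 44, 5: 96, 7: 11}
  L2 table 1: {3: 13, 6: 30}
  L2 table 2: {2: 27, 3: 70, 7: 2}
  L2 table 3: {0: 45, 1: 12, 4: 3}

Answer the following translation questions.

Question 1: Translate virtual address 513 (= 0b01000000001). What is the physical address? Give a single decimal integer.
vaddr = 513 = 0b01000000001
Split: l1_idx=2, l2_idx=0, offset=1
L1[2] = 3
L2[3][0] = 45
paddr = 45 * 32 + 1 = 1441

Answer: 1441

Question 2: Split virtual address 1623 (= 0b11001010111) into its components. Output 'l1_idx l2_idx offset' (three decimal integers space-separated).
Answer: 6 2 23

Derivation:
vaddr = 1623 = 0b11001010111
  top 3 bits -> l1_idx = 6
  next 3 bits -> l2_idx = 2
  bottom 5 bits -> offset = 23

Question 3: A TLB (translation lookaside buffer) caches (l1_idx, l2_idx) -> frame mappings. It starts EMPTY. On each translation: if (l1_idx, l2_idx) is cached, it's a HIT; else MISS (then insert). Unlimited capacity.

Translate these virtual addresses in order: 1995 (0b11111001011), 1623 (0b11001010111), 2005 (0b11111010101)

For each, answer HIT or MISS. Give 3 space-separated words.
vaddr=1995: (7,6) not in TLB -> MISS, insert
vaddr=1623: (6,2) not in TLB -> MISS, insert
vaddr=2005: (7,6) in TLB -> HIT

Answer: MISS MISS HIT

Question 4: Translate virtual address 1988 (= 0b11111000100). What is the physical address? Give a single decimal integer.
Answer: 964

Derivation:
vaddr = 1988 = 0b11111000100
Split: l1_idx=7, l2_idx=6, offset=4
L1[7] = 1
L2[1][6] = 30
paddr = 30 * 32 + 4 = 964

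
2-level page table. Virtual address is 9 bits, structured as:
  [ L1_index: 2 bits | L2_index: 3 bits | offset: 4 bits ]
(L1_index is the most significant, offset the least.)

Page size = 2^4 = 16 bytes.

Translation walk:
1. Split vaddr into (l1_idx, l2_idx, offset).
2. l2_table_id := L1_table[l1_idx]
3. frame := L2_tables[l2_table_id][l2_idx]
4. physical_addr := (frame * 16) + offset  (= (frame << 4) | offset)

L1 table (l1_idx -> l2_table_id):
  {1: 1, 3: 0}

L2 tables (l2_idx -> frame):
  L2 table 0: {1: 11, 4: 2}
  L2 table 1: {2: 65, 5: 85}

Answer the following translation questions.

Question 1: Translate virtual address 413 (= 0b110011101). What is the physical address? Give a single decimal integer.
Answer: 189

Derivation:
vaddr = 413 = 0b110011101
Split: l1_idx=3, l2_idx=1, offset=13
L1[3] = 0
L2[0][1] = 11
paddr = 11 * 16 + 13 = 189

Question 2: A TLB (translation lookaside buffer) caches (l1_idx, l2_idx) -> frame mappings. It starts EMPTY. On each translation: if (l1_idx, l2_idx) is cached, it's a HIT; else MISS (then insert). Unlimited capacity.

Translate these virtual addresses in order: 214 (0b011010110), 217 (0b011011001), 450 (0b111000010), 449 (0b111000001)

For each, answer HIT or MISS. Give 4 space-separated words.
vaddr=214: (1,5) not in TLB -> MISS, insert
vaddr=217: (1,5) in TLB -> HIT
vaddr=450: (3,4) not in TLB -> MISS, insert
vaddr=449: (3,4) in TLB -> HIT

Answer: MISS HIT MISS HIT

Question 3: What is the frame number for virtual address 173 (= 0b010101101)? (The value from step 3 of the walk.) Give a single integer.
Answer: 65

Derivation:
vaddr = 173: l1_idx=1, l2_idx=2
L1[1] = 1; L2[1][2] = 65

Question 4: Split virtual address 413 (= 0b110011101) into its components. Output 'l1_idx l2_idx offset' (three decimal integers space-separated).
vaddr = 413 = 0b110011101
  top 2 bits -> l1_idx = 3
  next 3 bits -> l2_idx = 1
  bottom 4 bits -> offset = 13

Answer: 3 1 13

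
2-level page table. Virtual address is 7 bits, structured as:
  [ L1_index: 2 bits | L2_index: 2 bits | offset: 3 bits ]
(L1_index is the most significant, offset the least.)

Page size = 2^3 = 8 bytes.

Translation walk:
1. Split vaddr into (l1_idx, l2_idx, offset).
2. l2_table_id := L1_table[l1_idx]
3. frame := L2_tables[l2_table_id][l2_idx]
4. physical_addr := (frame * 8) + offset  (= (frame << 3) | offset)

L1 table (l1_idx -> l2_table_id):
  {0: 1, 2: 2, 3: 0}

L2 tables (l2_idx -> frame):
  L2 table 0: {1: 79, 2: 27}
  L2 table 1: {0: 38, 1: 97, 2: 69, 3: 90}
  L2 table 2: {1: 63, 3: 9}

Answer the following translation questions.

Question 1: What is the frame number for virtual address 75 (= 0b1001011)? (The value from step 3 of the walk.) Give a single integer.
Answer: 63

Derivation:
vaddr = 75: l1_idx=2, l2_idx=1
L1[2] = 2; L2[2][1] = 63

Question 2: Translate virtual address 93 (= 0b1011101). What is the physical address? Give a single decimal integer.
vaddr = 93 = 0b1011101
Split: l1_idx=2, l2_idx=3, offset=5
L1[2] = 2
L2[2][3] = 9
paddr = 9 * 8 + 5 = 77

Answer: 77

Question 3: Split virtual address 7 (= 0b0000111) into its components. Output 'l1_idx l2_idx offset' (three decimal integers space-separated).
vaddr = 7 = 0b0000111
  top 2 bits -> l1_idx = 0
  next 2 bits -> l2_idx = 0
  bottom 3 bits -> offset = 7

Answer: 0 0 7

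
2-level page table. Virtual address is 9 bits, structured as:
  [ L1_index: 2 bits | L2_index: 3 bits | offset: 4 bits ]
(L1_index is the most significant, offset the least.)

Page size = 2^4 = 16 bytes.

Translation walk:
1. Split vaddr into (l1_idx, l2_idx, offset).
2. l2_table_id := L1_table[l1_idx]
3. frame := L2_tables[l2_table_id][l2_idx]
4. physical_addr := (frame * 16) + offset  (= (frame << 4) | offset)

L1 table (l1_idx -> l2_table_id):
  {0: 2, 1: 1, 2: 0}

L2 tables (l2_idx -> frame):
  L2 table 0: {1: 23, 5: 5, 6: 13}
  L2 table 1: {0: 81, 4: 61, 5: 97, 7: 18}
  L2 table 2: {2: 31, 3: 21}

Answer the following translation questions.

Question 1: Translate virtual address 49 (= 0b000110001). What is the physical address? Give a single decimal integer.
Answer: 337

Derivation:
vaddr = 49 = 0b000110001
Split: l1_idx=0, l2_idx=3, offset=1
L1[0] = 2
L2[2][3] = 21
paddr = 21 * 16 + 1 = 337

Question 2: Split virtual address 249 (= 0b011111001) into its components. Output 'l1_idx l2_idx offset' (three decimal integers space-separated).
Answer: 1 7 9

Derivation:
vaddr = 249 = 0b011111001
  top 2 bits -> l1_idx = 1
  next 3 bits -> l2_idx = 7
  bottom 4 bits -> offset = 9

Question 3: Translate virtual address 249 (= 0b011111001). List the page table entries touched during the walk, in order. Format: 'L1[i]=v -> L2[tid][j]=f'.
Answer: L1[1]=1 -> L2[1][7]=18

Derivation:
vaddr = 249 = 0b011111001
Split: l1_idx=1, l2_idx=7, offset=9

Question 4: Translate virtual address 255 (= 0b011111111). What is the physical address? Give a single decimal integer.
vaddr = 255 = 0b011111111
Split: l1_idx=1, l2_idx=7, offset=15
L1[1] = 1
L2[1][7] = 18
paddr = 18 * 16 + 15 = 303

Answer: 303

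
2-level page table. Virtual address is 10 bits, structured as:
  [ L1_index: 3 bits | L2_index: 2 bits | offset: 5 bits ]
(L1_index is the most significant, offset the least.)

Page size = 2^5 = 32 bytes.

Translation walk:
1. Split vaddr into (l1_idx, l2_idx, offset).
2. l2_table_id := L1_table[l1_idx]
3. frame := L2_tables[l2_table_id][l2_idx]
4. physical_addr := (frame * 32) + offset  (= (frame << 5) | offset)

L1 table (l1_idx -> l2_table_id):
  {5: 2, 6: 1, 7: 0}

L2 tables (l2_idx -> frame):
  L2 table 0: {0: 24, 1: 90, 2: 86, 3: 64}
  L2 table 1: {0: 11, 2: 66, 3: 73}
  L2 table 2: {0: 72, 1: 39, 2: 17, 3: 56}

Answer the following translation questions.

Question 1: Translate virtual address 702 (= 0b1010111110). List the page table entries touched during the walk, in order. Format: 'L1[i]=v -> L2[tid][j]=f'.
Answer: L1[5]=2 -> L2[2][1]=39

Derivation:
vaddr = 702 = 0b1010111110
Split: l1_idx=5, l2_idx=1, offset=30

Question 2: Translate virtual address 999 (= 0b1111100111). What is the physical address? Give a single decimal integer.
Answer: 2055

Derivation:
vaddr = 999 = 0b1111100111
Split: l1_idx=7, l2_idx=3, offset=7
L1[7] = 0
L2[0][3] = 64
paddr = 64 * 32 + 7 = 2055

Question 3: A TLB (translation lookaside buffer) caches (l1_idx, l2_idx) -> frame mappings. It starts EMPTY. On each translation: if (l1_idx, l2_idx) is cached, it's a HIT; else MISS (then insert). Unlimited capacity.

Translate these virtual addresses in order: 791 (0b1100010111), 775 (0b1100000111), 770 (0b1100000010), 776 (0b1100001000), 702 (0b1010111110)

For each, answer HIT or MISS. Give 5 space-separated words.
vaddr=791: (6,0) not in TLB -> MISS, insert
vaddr=775: (6,0) in TLB -> HIT
vaddr=770: (6,0) in TLB -> HIT
vaddr=776: (6,0) in TLB -> HIT
vaddr=702: (5,1) not in TLB -> MISS, insert

Answer: MISS HIT HIT HIT MISS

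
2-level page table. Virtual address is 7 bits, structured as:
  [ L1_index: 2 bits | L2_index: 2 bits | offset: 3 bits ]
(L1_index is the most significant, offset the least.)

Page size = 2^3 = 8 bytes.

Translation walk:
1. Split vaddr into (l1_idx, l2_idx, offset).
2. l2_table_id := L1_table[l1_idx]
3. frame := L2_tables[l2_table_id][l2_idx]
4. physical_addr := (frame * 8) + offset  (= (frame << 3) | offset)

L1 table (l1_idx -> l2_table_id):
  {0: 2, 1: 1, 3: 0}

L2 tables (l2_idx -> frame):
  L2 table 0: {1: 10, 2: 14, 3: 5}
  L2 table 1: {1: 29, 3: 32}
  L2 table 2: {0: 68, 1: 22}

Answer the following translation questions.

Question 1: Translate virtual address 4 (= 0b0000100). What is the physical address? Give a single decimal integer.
vaddr = 4 = 0b0000100
Split: l1_idx=0, l2_idx=0, offset=4
L1[0] = 2
L2[2][0] = 68
paddr = 68 * 8 + 4 = 548

Answer: 548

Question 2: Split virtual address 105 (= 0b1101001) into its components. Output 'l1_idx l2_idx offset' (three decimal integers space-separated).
Answer: 3 1 1

Derivation:
vaddr = 105 = 0b1101001
  top 2 bits -> l1_idx = 3
  next 2 bits -> l2_idx = 1
  bottom 3 bits -> offset = 1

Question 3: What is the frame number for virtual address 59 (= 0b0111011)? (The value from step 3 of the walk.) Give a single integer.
Answer: 32

Derivation:
vaddr = 59: l1_idx=1, l2_idx=3
L1[1] = 1; L2[1][3] = 32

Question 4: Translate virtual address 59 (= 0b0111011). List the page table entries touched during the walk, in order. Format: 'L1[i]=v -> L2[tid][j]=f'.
Answer: L1[1]=1 -> L2[1][3]=32

Derivation:
vaddr = 59 = 0b0111011
Split: l1_idx=1, l2_idx=3, offset=3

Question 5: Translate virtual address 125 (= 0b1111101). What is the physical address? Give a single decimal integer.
vaddr = 125 = 0b1111101
Split: l1_idx=3, l2_idx=3, offset=5
L1[3] = 0
L2[0][3] = 5
paddr = 5 * 8 + 5 = 45

Answer: 45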